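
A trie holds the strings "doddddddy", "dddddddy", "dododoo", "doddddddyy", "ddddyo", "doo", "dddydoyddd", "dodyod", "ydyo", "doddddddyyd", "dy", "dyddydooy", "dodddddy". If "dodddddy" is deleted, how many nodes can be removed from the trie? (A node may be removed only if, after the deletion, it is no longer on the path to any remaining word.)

Walk "dodddddy" from the leaf back toward the root, removing each node that no remaining word uses.
The suffix "y" (1 node) is used only by "dodddddy"; the node for "doddddd" still has the child "d", so pruning stops there.
Nodes removed: 1

1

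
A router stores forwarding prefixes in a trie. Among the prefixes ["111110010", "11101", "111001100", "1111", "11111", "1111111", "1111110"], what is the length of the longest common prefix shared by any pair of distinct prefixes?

6

Equivalently: take the maximum, over all pairs, of their longest common prefix length.
"1111110" and "1111111" agree on "111111" (6 characters) before diverging; nothing deeper is shared.
Longest shared-prefix length: 6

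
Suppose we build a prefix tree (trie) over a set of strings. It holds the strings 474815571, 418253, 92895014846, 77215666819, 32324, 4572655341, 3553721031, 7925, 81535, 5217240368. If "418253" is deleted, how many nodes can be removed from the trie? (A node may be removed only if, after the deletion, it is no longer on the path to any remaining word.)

5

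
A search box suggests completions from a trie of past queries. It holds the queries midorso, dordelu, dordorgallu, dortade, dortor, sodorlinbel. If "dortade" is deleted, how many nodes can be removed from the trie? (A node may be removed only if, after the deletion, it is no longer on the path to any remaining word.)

3

After clearing the end-marker at "dortade", prune upward until reaching a node still needed by another word.
The suffix "ade" (3 nodes) is used only by "dortade"; the node for "dort" still has the child "o", so pruning stops there.
Nodes removed: 3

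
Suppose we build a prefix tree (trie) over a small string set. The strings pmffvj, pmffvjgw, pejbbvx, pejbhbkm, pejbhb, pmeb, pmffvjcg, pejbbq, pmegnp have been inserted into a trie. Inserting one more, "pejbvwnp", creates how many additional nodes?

4

The longest prefix of "pejbvwnp" already in the trie is "pejb" (length 4).
Each of the 4 remaining characters creates one node.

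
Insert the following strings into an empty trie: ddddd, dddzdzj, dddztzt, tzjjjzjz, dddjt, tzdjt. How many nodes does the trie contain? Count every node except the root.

Trie structure (* marks end of a word):
(root)
├─ d
│  └─ d
│     └─ d
│        ├─ d
│        │  └─ d *
│        ├─ j
│        │  └─ t *
│        └─ z
│           ├─ d
│           │  └─ z
│           │     └─ j *
│           └─ t
│              └─ z
│                 └─ t *
└─ t
   └─ z
      ├─ d
      │  └─ j
      │     └─ t *
      └─ j
         └─ j
            └─ j
               └─ z
                  └─ j
                     └─ z *
Counting every labelled node above: 25.

25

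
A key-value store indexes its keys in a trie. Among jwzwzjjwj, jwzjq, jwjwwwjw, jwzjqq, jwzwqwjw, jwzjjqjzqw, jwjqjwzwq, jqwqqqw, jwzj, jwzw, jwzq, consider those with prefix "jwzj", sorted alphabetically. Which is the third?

Words with prefix "jwzj", in lexicographic order: "jwzj", "jwzjjqjzqw", "jwzjq", "jwzjqq"
Position 3: jwzjq

jwzjq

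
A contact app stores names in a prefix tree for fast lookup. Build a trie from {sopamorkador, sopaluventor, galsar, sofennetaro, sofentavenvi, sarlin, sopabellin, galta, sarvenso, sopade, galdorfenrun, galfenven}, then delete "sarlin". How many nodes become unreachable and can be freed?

3

Walk "sarlin" from the leaf back toward the root, removing each node that no remaining word uses.
The suffix "lin" (3 nodes) is used only by "sarlin"; the node for "sar" still has the child "v", so pruning stops there.
Nodes removed: 3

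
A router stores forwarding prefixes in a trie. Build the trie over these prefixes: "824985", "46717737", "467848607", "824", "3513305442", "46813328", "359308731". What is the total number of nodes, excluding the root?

43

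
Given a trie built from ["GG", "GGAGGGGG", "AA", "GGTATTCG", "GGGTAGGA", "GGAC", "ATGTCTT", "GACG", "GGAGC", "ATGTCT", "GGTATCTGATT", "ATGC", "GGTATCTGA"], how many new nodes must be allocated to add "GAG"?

1

"GA" is already a path in the trie; the remaining "G" must be added.
Each of the 1 remaining characters creates one node.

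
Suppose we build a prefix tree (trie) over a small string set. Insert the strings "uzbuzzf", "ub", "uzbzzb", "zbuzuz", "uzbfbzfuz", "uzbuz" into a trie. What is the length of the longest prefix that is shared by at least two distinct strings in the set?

Equivalently: take the maximum, over all pairs, of their longest common prefix length.
"uzbuz" and "uzbuzzf" agree on "uzbuz" (5 characters) before diverging; nothing deeper is shared.
Longest shared-prefix length: 5

5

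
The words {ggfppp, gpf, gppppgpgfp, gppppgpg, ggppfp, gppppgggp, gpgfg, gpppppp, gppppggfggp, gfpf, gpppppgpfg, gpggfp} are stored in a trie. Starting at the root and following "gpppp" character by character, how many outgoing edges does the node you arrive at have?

2

The children of the "gpppp" node are the distinct next characters among strings starting with "gpppp".
Characters that immediately follow "gpppp" among the stored strings: {g, p}.
That node has 2 child edges.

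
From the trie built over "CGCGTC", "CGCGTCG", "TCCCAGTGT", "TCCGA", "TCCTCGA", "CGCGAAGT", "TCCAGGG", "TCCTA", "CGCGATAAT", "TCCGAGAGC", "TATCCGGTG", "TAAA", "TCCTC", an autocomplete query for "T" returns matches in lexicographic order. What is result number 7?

DFS of the "T" subtree visits, in order: "TAAA", "TATCCGGTG", "TCCAGGG", "TCCCAGTGT", "TCCGA", "TCCGAGAGC", "TCCTA", "TCCTC", "TCCTCGA"
The 7th is TCCTA.

TCCTA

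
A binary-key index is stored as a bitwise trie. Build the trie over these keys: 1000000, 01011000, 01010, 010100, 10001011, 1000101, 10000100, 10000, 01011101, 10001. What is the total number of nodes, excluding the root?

27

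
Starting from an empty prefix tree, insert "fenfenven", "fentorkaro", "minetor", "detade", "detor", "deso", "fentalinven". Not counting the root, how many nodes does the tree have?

Count nodes per top-level branch (shared prefixes stored once):
  'd'-branch (deso, detade, detor): 10 nodes
  'f'-branch (fenfenven, fentalinven, fentorkaro): 23 nodes
  'm'-branch (minetor): 7 nodes
Sum: 40

40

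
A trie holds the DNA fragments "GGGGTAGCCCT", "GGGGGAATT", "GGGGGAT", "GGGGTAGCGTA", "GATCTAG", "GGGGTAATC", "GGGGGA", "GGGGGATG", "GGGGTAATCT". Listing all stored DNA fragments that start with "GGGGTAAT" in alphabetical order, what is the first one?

Words with prefix "GGGGTAAT", in lexicographic order: "GGGGTAATC", "GGGGTAATCT"
The 1st is GGGGTAATC.

GGGGTAATC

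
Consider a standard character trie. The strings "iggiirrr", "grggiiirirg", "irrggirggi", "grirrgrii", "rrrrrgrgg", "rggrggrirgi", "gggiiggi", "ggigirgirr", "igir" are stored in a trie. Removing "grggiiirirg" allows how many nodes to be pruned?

9

After clearing the end-marker at "grggiiirirg", prune upward until reaching a node still needed by another word.
The suffix "ggiiirirg" (9 nodes) is used only by "grggiiirirg"; the node for "gr" still has the child "i", so pruning stops there.
Nodes removed: 9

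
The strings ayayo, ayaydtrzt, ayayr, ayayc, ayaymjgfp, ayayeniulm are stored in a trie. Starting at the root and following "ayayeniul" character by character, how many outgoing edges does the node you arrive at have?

Walk "ayayeniul" from the root, arriving at one node.
Distinct next characters after "ayayeniul": m.
That node has 1 child edge.

1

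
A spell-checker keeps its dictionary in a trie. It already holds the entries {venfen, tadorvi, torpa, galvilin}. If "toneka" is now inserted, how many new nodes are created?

4

Walking "toneka" from the root, the first 2 characters ("to") follow existing edges; "n" is the first miss.
New nodes needed: |"toneka"| − 2 = 6 − 2 = 4.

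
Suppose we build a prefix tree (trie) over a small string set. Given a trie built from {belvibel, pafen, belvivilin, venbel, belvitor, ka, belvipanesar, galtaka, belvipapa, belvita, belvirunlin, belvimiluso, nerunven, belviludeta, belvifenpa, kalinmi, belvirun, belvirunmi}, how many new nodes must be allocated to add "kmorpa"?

"k" is already a path in the trie; the remaining "morpa" must be added.
Each of the 5 remaining characters creates one node.

5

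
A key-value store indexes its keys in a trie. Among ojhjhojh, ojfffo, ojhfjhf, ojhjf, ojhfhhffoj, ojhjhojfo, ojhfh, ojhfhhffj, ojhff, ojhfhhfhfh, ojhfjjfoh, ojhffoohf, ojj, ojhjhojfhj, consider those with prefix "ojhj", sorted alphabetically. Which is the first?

DFS of the "ojhj" subtree visits, in order: "ojhjf", "ojhjhojfhj", "ojhjhojfo", "ojhjhojh"
The 1st is ojhjf.

ojhjf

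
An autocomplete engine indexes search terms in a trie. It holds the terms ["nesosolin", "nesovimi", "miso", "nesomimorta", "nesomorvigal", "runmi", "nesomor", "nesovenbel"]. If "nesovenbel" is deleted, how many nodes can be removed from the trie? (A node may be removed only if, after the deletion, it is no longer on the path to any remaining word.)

5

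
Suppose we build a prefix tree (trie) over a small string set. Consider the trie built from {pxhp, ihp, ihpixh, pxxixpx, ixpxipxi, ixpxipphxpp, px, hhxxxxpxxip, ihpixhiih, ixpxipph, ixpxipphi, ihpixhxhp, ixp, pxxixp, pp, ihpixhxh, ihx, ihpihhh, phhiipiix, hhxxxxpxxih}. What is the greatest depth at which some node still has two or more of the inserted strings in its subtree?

Equivalently: take the maximum, over all pairs, of their longest common prefix length.
"hhxxxxpxxih" and "hhxxxxpxxip" agree on "hhxxxxpxxi" (10 characters) before diverging; nothing deeper is shared.
Longest shared-prefix length: 10

10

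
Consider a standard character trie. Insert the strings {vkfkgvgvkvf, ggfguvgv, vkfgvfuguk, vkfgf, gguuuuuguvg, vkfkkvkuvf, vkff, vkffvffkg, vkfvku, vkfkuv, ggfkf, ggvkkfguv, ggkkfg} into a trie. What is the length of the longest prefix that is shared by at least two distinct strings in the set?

The deepest shared node is where two words last agree before diverging.
"vkff" and "vkffvffkg" agree on "vkff" (4 characters) before diverging; nothing deeper is shared.
Longest shared-prefix length: 4

4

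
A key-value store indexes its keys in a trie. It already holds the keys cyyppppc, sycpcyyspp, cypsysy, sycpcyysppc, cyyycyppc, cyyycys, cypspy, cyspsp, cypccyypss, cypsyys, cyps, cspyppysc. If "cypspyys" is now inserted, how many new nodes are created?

2

The longest prefix of "cypspyys" already in the trie is "cypspy" (length 6).
Each of the 2 remaining characters creates one node.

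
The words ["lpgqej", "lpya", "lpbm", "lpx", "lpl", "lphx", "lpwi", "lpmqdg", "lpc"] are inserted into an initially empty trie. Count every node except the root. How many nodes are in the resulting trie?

21

Count nodes per top-level branch (shared prefixes stored once):
  'l'-branch (lpbm, lpc, lpgqej, lphx, lpl, lpmqdg, lpwi, lpx, lpya): 21 nodes
Sum: 21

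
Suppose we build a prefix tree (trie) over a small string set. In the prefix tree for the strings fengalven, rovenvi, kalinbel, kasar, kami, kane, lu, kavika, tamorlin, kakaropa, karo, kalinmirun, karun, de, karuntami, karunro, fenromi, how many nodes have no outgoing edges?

Leaves are exactly the stored words that no other stored word extends.
Those words: "de", "fengalven", "fenromi", "kakaropa", "kalinbel", "kalinmirun", "kami", "kane", "karo", "karunro", "karuntami", "kasar", "kavika", "lu", "rovenvi", "tamorlin"
Leaf count: 16

16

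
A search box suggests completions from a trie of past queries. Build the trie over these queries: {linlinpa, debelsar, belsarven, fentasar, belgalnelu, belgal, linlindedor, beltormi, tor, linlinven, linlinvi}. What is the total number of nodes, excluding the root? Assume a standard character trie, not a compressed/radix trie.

57

For each word, the new-node count is its length minus the longest prefix already in the trie:
  "linlinpa" → 8 new (l, i, n, l, i, n, p, a)
  "debelsar" → 8 new (d, e, b, e, l, s, a, r)
  "belsarven" → 9 new (b, e, l, s, a, r, v, e, n)
  "fentasar" → 8 new (f, e, n, t, a, s, a, r)
  "belgalnelu" → prefix "bel" already present; 7 new (g, a, l, n, e, l, u)
  "belgal" → prefix "belgal" already present; 0 new (none)
  "linlindedor" → prefix "linlin" already present; 5 new (d, e, d, o, r)
  "beltormi" → prefix "bel" already present; 5 new (t, o, r, m, i)
  "tor" → 3 new (t, o, r)
  "linlinven" → prefix "linlin" already present; 3 new (v, e, n)
  "linlinvi" → prefix "linlinv" already present; 1 new (i)
Total nodes = 8 + 8 + 9 + 8 + 7 + 0 + 5 + 5 + 3 + 3 + 1 = 57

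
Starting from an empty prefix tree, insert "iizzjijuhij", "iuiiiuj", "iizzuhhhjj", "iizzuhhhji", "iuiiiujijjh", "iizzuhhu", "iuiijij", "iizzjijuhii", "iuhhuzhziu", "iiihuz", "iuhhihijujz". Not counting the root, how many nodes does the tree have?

52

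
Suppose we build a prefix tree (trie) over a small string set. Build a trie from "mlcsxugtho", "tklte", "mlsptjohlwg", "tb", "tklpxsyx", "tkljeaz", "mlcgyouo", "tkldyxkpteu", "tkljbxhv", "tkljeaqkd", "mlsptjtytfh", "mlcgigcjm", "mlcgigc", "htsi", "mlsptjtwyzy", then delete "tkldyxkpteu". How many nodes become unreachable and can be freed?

8

A node on "tkldyxkpteu"'s path can go only if nothing else ends at it or branches off below it.
The suffix "dyxkpteu" (8 nodes) is used only by "tkldyxkpteu"; the node for "tkl" still has the child "t", so pruning stops there.
Nodes removed: 8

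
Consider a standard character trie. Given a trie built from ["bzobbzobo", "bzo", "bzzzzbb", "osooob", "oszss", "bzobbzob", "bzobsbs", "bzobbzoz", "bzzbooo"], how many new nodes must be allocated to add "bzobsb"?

Every character of "bzobsb" already lies on an existing path (it is a prefix of some stored word).
No new nodes are needed: 0.

0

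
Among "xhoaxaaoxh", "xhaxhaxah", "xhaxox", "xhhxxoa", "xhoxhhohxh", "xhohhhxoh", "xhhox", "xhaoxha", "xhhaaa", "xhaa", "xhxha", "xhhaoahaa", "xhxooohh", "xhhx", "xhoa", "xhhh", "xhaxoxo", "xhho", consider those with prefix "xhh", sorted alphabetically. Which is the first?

xhhaaa

Words with prefix "xhh", in lexicographic order: "xhhaaa", "xhhaoahaa", "xhhh", "xhho", "xhhox", "xhhx", "xhhxxoa"
Position 1: xhhaaa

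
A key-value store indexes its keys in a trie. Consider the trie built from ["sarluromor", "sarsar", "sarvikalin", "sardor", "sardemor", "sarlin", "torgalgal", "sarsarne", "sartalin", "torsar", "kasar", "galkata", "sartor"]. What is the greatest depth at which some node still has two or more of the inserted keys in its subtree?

6

The deepest shared node is where two words last agree before diverging.
"sarsar" and "sarsarne" agree on "sarsar" (6 characters) before diverging; nothing deeper is shared.
Longest shared-prefix length: 6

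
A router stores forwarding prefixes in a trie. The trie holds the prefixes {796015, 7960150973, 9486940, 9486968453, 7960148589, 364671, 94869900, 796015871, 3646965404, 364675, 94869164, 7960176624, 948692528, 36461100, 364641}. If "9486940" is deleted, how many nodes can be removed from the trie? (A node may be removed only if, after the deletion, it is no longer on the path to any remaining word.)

After clearing the end-marker at "9486940", prune upward until reaching a node still needed by another word.
The suffix "40" (2 nodes) is used only by "9486940"; the node for "94869" still has the child "6", so pruning stops there.
Nodes removed: 2

2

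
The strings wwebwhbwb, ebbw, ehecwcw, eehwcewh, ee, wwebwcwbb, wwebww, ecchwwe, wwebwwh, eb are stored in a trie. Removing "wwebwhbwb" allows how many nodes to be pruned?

Walk "wwebwhbwb" from the leaf back toward the root, removing each node that no remaining word uses.
The suffix "hbwb" (4 nodes) is used only by "wwebwhbwb"; the node for "wwebw" still has the child "c", so pruning stops there.
Nodes removed: 4

4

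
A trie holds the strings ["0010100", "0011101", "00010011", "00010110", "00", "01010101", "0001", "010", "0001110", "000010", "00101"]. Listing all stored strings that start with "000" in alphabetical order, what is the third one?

00010011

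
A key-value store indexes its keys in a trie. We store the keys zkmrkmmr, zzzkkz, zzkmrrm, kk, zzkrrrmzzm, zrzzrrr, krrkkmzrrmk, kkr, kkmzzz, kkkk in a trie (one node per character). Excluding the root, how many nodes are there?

50

For each word, the new-node count is its length minus the longest prefix already in the trie:
  "zkmrkmmr" → 8 new (z, k, m, r, k, m, m, r)
  "zzzkkz" → prefix "z" already present; 5 new (z, z, k, k, z)
  "zzkmrrm" → prefix "zz" already present; 5 new (k, m, r, r, m)
  "kk" → 2 new (k, k)
  "zzkrrrmzzm" → prefix "zzk" already present; 7 new (r, r, r, m, z, z, m)
  "zrzzrrr" → prefix "z" already present; 6 new (r, z, z, r, r, r)
  "krrkkmzrrmk" → prefix "k" already present; 10 new (r, r, k, k, m, z, r, r, m, k)
  "kkr" → prefix "kk" already present; 1 new (r)
  "kkmzzz" → prefix "kk" already present; 4 new (m, z, z, z)
  "kkkk" → prefix "kk" already present; 2 new (k, k)
Total nodes = 8 + 5 + 5 + 2 + 7 + 6 + 10 + 1 + 4 + 2 = 50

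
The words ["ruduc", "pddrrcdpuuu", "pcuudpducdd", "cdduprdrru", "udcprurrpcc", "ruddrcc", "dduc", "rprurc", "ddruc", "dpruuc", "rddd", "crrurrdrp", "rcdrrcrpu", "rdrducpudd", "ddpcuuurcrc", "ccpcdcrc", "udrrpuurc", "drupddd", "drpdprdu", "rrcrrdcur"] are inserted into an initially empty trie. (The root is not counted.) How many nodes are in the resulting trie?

138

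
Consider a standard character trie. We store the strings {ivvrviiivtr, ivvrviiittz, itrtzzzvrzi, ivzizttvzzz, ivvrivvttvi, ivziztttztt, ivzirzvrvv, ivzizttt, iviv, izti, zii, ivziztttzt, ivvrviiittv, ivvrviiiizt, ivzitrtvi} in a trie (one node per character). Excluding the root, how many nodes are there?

67

Trace insertions, counting only characters that open a new branch:
  "ivvrviiivtr" → 11 new (i, v, v, r, v, i, i, i, v, t, r)
  "ivvrviiittz" → prefix "ivvrviii" already present; 3 new (t, t, z)
  "itrtzzzvrzi" → prefix "i" already present; 10 new (t, r, t, z, z, z, v, r, z, i)
  "ivzizttvzzz" → prefix "iv" already present; 9 new (z, i, z, t, t, v, z, z, z)
  "ivvrivvttvi" → prefix "ivvr" already present; 7 new (i, v, v, t, t, v, i)
  "ivziztttztt" → prefix "ivziztt" already present; 4 new (t, z, t, t)
  "ivzirzvrvv" → prefix "ivzi" already present; 6 new (r, z, v, r, v, v)
  "ivzizttt" → prefix "ivzizttt" already present; 0 new (none)
  "iviv" → prefix "iv" already present; 2 new (i, v)
  "izti" → prefix "i" already present; 3 new (z, t, i)
  "zii" → 3 new (z, i, i)
  "ivziztttzt" → prefix "ivziztttzt" already present; 0 new (none)
  "ivvrviiittv" → prefix "ivvrviiitt" already present; 1 new (v)
  "ivvrviiiizt" → prefix "ivvrviii" already present; 3 new (i, z, t)
  "ivzitrtvi" → prefix "ivzi" already present; 5 new (t, r, t, v, i)
Total nodes = 11 + 3 + 10 + 9 + 7 + 4 + 6 + 0 + 2 + 3 + 3 + 0 + 1 + 3 + 5 = 67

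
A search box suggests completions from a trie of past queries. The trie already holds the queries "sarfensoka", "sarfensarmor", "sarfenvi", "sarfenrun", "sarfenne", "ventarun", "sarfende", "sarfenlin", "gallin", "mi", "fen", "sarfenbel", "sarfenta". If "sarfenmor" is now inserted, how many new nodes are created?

The longest prefix of "sarfenmor" already in the trie is "sarfen" (length 6).
Each of the 3 remaining characters creates one node.

3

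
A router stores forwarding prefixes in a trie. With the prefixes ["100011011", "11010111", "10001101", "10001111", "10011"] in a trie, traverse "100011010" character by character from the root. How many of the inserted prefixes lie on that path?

Walk "100011010" from the root; an end-of-word marker is hit whenever a stored word is a prefix of "100011010".
Prefixes of the query that are stored words: "10001101"
Count: 1

1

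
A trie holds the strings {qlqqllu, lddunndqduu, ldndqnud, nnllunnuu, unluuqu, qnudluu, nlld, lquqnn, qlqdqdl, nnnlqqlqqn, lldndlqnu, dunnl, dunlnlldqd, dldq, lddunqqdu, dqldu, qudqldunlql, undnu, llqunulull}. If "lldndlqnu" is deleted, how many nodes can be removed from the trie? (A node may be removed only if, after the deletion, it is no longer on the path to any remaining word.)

A node on "lldndlqnu"'s path can go only if nothing else ends at it or branches off below it.
The suffix "dndlqnu" (7 nodes) is used only by "lldndlqnu"; the node for "ll" still has the child "q", so pruning stops there.
Nodes removed: 7

7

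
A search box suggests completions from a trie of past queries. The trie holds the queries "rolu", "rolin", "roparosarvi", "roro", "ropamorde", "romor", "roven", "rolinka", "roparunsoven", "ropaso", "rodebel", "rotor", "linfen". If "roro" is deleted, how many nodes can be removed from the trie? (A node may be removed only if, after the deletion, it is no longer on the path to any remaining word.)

Walk "roro" from the leaf back toward the root, removing each node that no remaining word uses.
The suffix "ro" (2 nodes) is used only by "roro"; the node for "ro" still has the child "l", so pruning stops there.
Nodes removed: 2

2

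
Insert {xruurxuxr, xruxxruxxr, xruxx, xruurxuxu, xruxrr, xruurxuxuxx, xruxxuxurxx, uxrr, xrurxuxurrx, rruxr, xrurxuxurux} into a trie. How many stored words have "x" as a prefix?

9

Walk to "x"; the words in its subtree are exactly those with that prefix.
Words under "x": xrurxuxurrx, xrurxuxurux, xruurxuxr, xruurxuxu, xruurxuxuxx, xruxrr, xruxx, xruxxruxxr, xruxxuxurxx
Count: 9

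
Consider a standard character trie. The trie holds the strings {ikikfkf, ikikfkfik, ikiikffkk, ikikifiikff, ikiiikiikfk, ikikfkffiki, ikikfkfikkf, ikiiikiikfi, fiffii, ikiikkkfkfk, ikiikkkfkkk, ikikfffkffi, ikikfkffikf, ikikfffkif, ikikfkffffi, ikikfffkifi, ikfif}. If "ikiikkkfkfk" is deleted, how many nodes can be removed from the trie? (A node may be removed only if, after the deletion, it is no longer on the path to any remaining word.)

A node on "ikiikkkfkfk"'s path can go only if nothing else ends at it or branches off below it.
The suffix "fk" (2 nodes) is used only by "ikiikkkfkfk"; the node for "ikiikkkfk" still has the child "k", so pruning stops there.
Nodes removed: 2

2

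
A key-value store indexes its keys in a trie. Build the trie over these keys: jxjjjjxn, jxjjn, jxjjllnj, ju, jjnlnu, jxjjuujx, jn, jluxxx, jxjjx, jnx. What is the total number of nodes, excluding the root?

31

Insert word by word; a character creates a node only if that edge doesn't already exist:
  "jxjjjjxn" → 8 new (j, x, j, j, j, j, x, n)
  "jxjjn" → prefix "jxjj" already present; 1 new (n)
  "jxjjllnj" → prefix "jxjj" already present; 4 new (l, l, n, j)
  "ju" → prefix "j" already present; 1 new (u)
  "jjnlnu" → prefix "j" already present; 5 new (j, n, l, n, u)
  "jxjjuujx" → prefix "jxjj" already present; 4 new (u, u, j, x)
  "jn" → prefix "j" already present; 1 new (n)
  "jluxxx" → prefix "j" already present; 5 new (l, u, x, x, x)
  "jxjjx" → prefix "jxjj" already present; 1 new (x)
  "jnx" → prefix "jn" already present; 1 new (x)
Total nodes = 8 + 1 + 4 + 1 + 5 + 4 + 1 + 5 + 1 + 1 = 31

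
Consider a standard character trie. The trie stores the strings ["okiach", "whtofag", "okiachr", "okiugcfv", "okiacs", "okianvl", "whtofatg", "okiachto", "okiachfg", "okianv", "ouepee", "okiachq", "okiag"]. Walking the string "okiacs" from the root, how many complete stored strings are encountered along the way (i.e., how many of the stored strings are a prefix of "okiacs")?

1

Walk "okiacs" from the root; an end-of-word marker is hit whenever a stored word is a prefix of "okiacs".
Prefixes of the query that are stored words: "okiacs"
Count: 1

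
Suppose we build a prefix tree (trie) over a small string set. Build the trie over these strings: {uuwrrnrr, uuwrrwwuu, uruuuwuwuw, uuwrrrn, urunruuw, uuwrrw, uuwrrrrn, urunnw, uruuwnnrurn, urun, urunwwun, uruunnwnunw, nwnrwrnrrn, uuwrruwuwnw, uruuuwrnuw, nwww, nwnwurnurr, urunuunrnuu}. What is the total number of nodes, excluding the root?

Insert word by word; a character creates a node only if that edge doesn't already exist:
  "uuwrrnrr" → 8 new (u, u, w, r, r, n, r, r)
  "uuwrrwwuu" → prefix "uuwrr" already present; 4 new (w, w, u, u)
  "uruuuwuwuw" → prefix "u" already present; 9 new (r, u, u, u, w, u, w, u, w)
  "uuwrrrn" → prefix "uuwrr" already present; 2 new (r, n)
  "urunruuw" → prefix "uru" already present; 5 new (n, r, u, u, w)
  "uuwrrw" → prefix "uuwrrw" already present; 0 new (none)
  "uuwrrrrn" → prefix "uuwrrr" already present; 2 new (r, n)
  "urunnw" → prefix "urun" already present; 2 new (n, w)
  "uruuwnnrurn" → prefix "uruu" already present; 7 new (w, n, n, r, u, r, n)
  "urun" → prefix "urun" already present; 0 new (none)
  "urunwwun" → prefix "urun" already present; 4 new (w, w, u, n)
  "uruunnwnunw" → prefix "uruu" already present; 7 new (n, n, w, n, u, n, w)
  "nwnrwrnrrn" → 10 new (n, w, n, r, w, r, n, r, r, n)
  "uuwrruwuwnw" → prefix "uuwrr" already present; 6 new (u, w, u, w, n, w)
  "uruuuwrnuw" → prefix "uruuuw" already present; 4 new (r, n, u, w)
  "nwww" → prefix "nw" already present; 2 new (w, w)
  "nwnwurnurr" → prefix "nwn" already present; 7 new (w, u, r, n, u, r, r)
  "urunuunrnuu" → prefix "urun" already present; 7 new (u, u, n, r, n, u, u)
Total nodes = 8 + 4 + 9 + 2 + 5 + 0 + 2 + 2 + 7 + 0 + 4 + 7 + 10 + 6 + 4 + 2 + 7 + 7 = 86

86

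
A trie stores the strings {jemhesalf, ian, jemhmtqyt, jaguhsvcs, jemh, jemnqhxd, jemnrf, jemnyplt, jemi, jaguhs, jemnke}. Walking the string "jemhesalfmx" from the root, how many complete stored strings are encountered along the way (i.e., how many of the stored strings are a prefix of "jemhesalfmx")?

Traverse "jemhesalfmx" character by character; count nodes along the way that are marked as word ends.
Prefixes of the query that are stored words: "jemh", "jemhesalf"
Count: 2

2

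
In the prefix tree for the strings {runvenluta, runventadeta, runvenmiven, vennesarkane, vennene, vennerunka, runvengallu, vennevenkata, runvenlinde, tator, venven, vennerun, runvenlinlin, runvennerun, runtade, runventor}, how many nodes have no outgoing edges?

15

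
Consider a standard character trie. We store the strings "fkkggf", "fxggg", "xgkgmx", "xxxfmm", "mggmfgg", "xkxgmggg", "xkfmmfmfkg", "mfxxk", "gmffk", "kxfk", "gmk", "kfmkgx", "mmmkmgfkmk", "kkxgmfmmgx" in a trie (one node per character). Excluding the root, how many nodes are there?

For each word, the new-node count is its length minus the longest prefix already in the trie:
  "fkkggf" → 6 new (f, k, k, g, g, f)
  "fxggg" → prefix "f" already present; 4 new (x, g, g, g)
  "xgkgmx" → 6 new (x, g, k, g, m, x)
  "xxxfmm" → prefix "x" already present; 5 new (x, x, f, m, m)
  "mggmfgg" → 7 new (m, g, g, m, f, g, g)
  "xkxgmggg" → prefix "x" already present; 7 new (k, x, g, m, g, g, g)
  "xkfmmfmfkg" → prefix "xk" already present; 8 new (f, m, m, f, m, f, k, g)
  "mfxxk" → prefix "m" already present; 4 new (f, x, x, k)
  "gmffk" → 5 new (g, m, f, f, k)
  "kxfk" → 4 new (k, x, f, k)
  "gmk" → prefix "gm" already present; 1 new (k)
  "kfmkgx" → prefix "k" already present; 5 new (f, m, k, g, x)
  "mmmkmgfkmk" → prefix "m" already present; 9 new (m, m, k, m, g, f, k, m, k)
  "kkxgmfmmgx" → prefix "k" already present; 9 new (k, x, g, m, f, m, m, g, x)
Total nodes = 6 + 4 + 6 + 5 + 7 + 7 + 8 + 4 + 5 + 4 + 1 + 5 + 9 + 9 = 80

80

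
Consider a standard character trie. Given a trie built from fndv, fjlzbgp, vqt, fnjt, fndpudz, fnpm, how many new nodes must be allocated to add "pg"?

2

"pg" shares no prefix with any stored word, so all 2 characters open new nodes.
2 − 0 = 2 new nodes.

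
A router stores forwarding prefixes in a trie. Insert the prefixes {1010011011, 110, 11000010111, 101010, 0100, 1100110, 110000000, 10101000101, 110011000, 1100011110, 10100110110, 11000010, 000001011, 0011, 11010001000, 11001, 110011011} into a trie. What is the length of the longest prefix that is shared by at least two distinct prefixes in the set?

The deepest shared node is where two words last agree before diverging.
"1010011011" and "10100110110" agree on "1010011011" (10 characters) before diverging; nothing deeper is shared.
Longest shared-prefix length: 10

10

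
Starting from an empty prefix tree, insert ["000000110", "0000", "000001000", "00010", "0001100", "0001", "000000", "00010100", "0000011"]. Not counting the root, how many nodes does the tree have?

For each word, the new-node count is its length minus the longest prefix already in the trie:
  "000000110" → 9 new (0, 0, 0, 0, 0, 0, 1, 1, 0)
  "0000" → prefix "0000" already present; 0 new (none)
  "000001000" → prefix "00000" already present; 4 new (1, 0, 0, 0)
  "00010" → prefix "000" already present; 2 new (1, 0)
  "0001100" → prefix "0001" already present; 3 new (1, 0, 0)
  "0001" → prefix "0001" already present; 0 new (none)
  "000000" → prefix "000000" already present; 0 new (none)
  "00010100" → prefix "00010" already present; 3 new (1, 0, 0)
  "0000011" → prefix "000001" already present; 1 new (1)
Total nodes = 9 + 0 + 4 + 2 + 3 + 0 + 0 + 3 + 1 = 22

22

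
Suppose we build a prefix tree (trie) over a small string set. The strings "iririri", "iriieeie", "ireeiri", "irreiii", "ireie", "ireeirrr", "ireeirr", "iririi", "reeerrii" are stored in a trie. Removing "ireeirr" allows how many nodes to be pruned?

Walk "ireeirr" from the leaf back toward the root, removing each node that no remaining word uses.
Every node on "ireeirr" is still needed (e.g. by "ireeirrr"), so nothing is freed.
Nodes removed: 0

0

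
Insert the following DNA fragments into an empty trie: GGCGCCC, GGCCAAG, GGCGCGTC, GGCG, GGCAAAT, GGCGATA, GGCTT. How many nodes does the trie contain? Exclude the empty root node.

23

Trie structure (* marks end of a word):
(root)
└─ G
   └─ G
      └─ C
         ├─ A
         │  └─ A
         │     └─ A
         │        └─ T *
         ├─ C
         │  └─ A
         │     └─ A
         │        └─ G *
         ├─ G *
         │  ├─ A
         │  │  └─ T
         │  │     └─ A *
         │  └─ C
         │     ├─ C
         │     │  └─ C *
         │     └─ G
         │        └─ T
         │           └─ C *
         └─ T
            └─ T *
Counting every labelled node above: 23.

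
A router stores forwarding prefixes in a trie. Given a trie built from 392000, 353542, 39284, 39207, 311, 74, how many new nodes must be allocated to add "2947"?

No existing word starts with "2", so every character of "2947" needs a new node.
4 − 0 = 4 new nodes.

4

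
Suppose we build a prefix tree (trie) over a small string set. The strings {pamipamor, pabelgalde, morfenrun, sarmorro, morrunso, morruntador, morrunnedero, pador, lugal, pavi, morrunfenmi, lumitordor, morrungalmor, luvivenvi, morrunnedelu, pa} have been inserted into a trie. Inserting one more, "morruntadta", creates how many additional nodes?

"morruntad" is already a path in the trie; the remaining "ta" must be added.
New nodes needed: |"morruntadta"| − 9 = 11 − 9 = 2.

2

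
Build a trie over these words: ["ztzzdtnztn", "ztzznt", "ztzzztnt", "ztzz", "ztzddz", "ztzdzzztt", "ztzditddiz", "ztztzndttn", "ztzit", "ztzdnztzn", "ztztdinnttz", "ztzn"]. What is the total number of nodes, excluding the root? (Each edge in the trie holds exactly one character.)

For each word, the new-node count is its length minus the longest prefix already in the trie:
  "ztzzdtnztn" → 10 new (z, t, z, z, d, t, n, z, t, n)
  "ztzznt" → prefix "ztzz" already present; 2 new (n, t)
  "ztzzztnt" → prefix "ztzz" already present; 4 new (z, t, n, t)
  "ztzz" → prefix "ztzz" already present; 0 new (none)
  "ztzddz" → prefix "ztz" already present; 3 new (d, d, z)
  "ztzdzzztt" → prefix "ztzd" already present; 5 new (z, z, z, t, t)
  "ztzditddiz" → prefix "ztzd" already present; 6 new (i, t, d, d, i, z)
  "ztztzndttn" → prefix "ztz" already present; 7 new (t, z, n, d, t, t, n)
  "ztzit" → prefix "ztz" already present; 2 new (i, t)
  "ztzdnztzn" → prefix "ztzd" already present; 5 new (n, z, t, z, n)
  "ztztdinnttz" → prefix "ztzt" already present; 7 new (d, i, n, n, t, t, z)
  "ztzn" → prefix "ztz" already present; 1 new (n)
Total nodes = 10 + 2 + 4 + 0 + 3 + 5 + 6 + 7 + 2 + 5 + 7 + 1 = 52

52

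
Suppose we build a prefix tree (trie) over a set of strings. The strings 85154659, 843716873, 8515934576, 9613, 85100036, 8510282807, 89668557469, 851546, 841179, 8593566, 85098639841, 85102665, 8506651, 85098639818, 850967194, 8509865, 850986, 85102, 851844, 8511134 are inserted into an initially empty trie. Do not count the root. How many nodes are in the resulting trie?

Trace insertions, counting only characters that open a new branch:
  "85154659" → 8 new (8, 5, 1, 5, 4, 6, 5, 9)
  "843716873" → prefix "8" already present; 8 new (4, 3, 7, 1, 6, 8, 7, 3)
  "8515934576" → prefix "8515" already present; 6 new (9, 3, 4, 5, 7, 6)
  "9613" → 4 new (9, 6, 1, 3)
  "85100036" → prefix "851" already present; 5 new (0, 0, 0, 3, 6)
  "8510282807" → prefix "8510" already present; 6 new (2, 8, 2, 8, 0, 7)
  "89668557469" → prefix "8" already present; 10 new (9, 6, 6, 8, 5, 5, 7, 4, 6, 9)
  "851546" → prefix "851546" already present; 0 new (none)
  "841179" → prefix "84" already present; 4 new (1, 1, 7, 9)
  "8593566" → prefix "85" already present; 5 new (9, 3, 5, 6, 6)
  "85098639841" → prefix "85" already present; 9 new (0, 9, 8, 6, 3, 9, 8, 4, 1)
  "85102665" → prefix "85102" already present; 3 new (6, 6, 5)
  "8506651" → prefix "850" already present; 4 new (6, 6, 5, 1)
  "85098639818" → prefix "850986398" already present; 2 new (1, 8)
  "850967194" → prefix "8509" already present; 5 new (6, 7, 1, 9, 4)
  "8509865" → prefix "850986" already present; 1 new (5)
  "850986" → prefix "850986" already present; 0 new (none)
  "85102" → prefix "85102" already present; 0 new (none)
  "851844" → prefix "851" already present; 3 new (8, 4, 4)
  "8511134" → prefix "851" already present; 4 new (1, 1, 3, 4)
Total nodes = 8 + 8 + 6 + 4 + 5 + 6 + 10 + 0 + 4 + 5 + 9 + 3 + 4 + 2 + 5 + 1 + 0 + 0 + 3 + 4 = 87

87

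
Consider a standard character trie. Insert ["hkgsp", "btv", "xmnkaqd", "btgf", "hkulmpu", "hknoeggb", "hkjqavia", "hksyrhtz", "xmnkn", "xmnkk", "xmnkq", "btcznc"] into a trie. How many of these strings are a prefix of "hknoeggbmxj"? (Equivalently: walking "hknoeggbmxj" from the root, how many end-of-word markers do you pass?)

Traverse "hknoeggbmxj" character by character; count nodes along the way that are marked as word ends.
Prefixes of the query that are stored words: "hknoeggb"
Count: 1

1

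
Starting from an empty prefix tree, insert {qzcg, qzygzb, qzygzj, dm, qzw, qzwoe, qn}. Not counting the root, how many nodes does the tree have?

For each word, the new-node count is its length minus the longest prefix already in the trie:
  "qzcg" → 4 new (q, z, c, g)
  "qzygzb" → prefix "qz" already present; 4 new (y, g, z, b)
  "qzygzj" → prefix "qzygz" already present; 1 new (j)
  "dm" → 2 new (d, m)
  "qzw" → prefix "qz" already present; 1 new (w)
  "qzwoe" → prefix "qzw" already present; 2 new (o, e)
  "qn" → prefix "q" already present; 1 new (n)
Total nodes = 4 + 4 + 1 + 2 + 1 + 2 + 1 = 15

15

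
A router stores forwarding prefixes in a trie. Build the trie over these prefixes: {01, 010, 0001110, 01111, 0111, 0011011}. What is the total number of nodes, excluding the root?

17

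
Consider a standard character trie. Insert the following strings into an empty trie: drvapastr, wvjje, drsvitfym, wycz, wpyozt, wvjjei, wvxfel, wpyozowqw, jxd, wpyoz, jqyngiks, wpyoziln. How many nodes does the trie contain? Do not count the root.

Trace insertions, counting only characters that open a new branch:
  "drvapastr" → 9 new (d, r, v, a, p, a, s, t, r)
  "wvjje" → 5 new (w, v, j, j, e)
  "drsvitfym" → prefix "dr" already present; 7 new (s, v, i, t, f, y, m)
  "wycz" → prefix "w" already present; 3 new (y, c, z)
  "wpyozt" → prefix "w" already present; 5 new (p, y, o, z, t)
  "wvjjei" → prefix "wvjje" already present; 1 new (i)
  "wvxfel" → prefix "wv" already present; 4 new (x, f, e, l)
  "wpyozowqw" → prefix "wpyoz" already present; 4 new (o, w, q, w)
  "jxd" → 3 new (j, x, d)
  "wpyoz" → prefix "wpyoz" already present; 0 new (none)
  "jqyngiks" → prefix "j" already present; 7 new (q, y, n, g, i, k, s)
  "wpyoziln" → prefix "wpyoz" already present; 3 new (i, l, n)
Total nodes = 9 + 5 + 7 + 3 + 5 + 1 + 4 + 4 + 3 + 0 + 7 + 3 = 51

51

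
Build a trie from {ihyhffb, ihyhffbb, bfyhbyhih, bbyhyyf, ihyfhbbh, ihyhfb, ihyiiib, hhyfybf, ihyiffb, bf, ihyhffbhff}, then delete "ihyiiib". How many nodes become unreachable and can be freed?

A node on "ihyiiib"'s path can go only if nothing else ends at it or branches off below it.
The suffix "iib" (3 nodes) is used only by "ihyiiib"; the node for "ihyi" still has the child "f", so pruning stops there.
Nodes removed: 3

3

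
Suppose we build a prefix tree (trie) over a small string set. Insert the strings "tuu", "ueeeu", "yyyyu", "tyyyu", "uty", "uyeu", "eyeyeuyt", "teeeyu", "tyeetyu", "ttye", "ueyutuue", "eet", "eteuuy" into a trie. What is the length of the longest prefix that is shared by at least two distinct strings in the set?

The deepest shared node is where two words last agree before diverging.
e.g. "tyeetyu" and "tyyyu" share the prefix "ty" of length 2; no pair shares a longer one.
Longest shared-prefix length: 2

2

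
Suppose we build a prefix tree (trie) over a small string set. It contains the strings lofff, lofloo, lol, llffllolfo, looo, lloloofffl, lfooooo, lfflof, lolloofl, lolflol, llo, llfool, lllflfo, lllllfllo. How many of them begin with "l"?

Walk to "l"; the words in its subtree are exactly those with that prefix.
Words under "l": lfflof, lfooooo, llffllolfo, llfool, lllflfo, lllllfllo, llo, lloloofffl, lofff, lofloo, lol, lolflol, lolloofl, looo
Count: 14

14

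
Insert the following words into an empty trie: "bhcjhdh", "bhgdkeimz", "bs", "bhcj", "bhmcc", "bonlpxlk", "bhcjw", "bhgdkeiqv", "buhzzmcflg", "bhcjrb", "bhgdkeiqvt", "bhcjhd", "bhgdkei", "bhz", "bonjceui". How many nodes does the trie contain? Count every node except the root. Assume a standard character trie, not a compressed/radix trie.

For each word, the new-node count is its length minus the longest prefix already in the trie:
  "bhcjhdh" → 7 new (b, h, c, j, h, d, h)
  "bhgdkeimz" → prefix "bh" already present; 7 new (g, d, k, e, i, m, z)
  "bs" → prefix "b" already present; 1 new (s)
  "bhcj" → prefix "bhcj" already present; 0 new (none)
  "bhmcc" → prefix "bh" already present; 3 new (m, c, c)
  "bonlpxlk" → prefix "b" already present; 7 new (o, n, l, p, x, l, k)
  "bhcjw" → prefix "bhcj" already present; 1 new (w)
  "bhgdkeiqv" → prefix "bhgdkei" already present; 2 new (q, v)
  "buhzzmcflg" → prefix "b" already present; 9 new (u, h, z, z, m, c, f, l, g)
  "bhcjrb" → prefix "bhcj" already present; 2 new (r, b)
  "bhgdkeiqvt" → prefix "bhgdkeiqv" already present; 1 new (t)
  "bhcjhd" → prefix "bhcjhd" already present; 0 new (none)
  "bhgdkei" → prefix "bhgdkei" already present; 0 new (none)
  "bhz" → prefix "bh" already present; 1 new (z)
  "bonjceui" → prefix "bon" already present; 5 new (j, c, e, u, i)
Total nodes = 7 + 7 + 1 + 0 + 3 + 7 + 1 + 2 + 9 + 2 + 1 + 0 + 0 + 1 + 5 = 46

46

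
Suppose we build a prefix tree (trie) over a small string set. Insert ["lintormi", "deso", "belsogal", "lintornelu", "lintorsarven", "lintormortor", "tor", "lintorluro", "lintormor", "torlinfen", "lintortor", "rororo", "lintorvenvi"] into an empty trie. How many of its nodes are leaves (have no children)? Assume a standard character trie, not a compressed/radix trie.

11

Leaves are exactly the stored words that no other stored word extends.
Those words: "belsogal", "deso", "lintorluro", "lintormi", "lintormortor", "lintornelu", "lintorsarven", "lintortor", "lintorvenvi", "rororo", "torlinfen"
Leaf count: 11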